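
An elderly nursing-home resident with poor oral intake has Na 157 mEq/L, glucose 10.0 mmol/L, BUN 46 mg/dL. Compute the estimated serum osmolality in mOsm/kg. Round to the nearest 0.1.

Calculated osmolality = 2·Na + glucose + BUN/2.8
= 2·157 + 10 + 46/2.8
= 314 + 10 + 16.43
= 340.43 mOsm/kg

340.4 mOsm/kg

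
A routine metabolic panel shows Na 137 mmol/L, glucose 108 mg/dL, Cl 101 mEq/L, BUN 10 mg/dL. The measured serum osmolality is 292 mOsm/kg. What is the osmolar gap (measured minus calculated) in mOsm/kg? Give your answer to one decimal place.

Calculated osmolality = 2·Na + glucose/18 + BUN/2.8
= 2·137 + 108/18 + 10/2.8
= 274 + 6 + 3.57
= 283.57 mOsm/kg ≈ 283.6 mOsm/kg
Osmolar gap = measured − calculated = 292 − 283.6 = 8.4 mOsm/kg

8.4 mOsm/kg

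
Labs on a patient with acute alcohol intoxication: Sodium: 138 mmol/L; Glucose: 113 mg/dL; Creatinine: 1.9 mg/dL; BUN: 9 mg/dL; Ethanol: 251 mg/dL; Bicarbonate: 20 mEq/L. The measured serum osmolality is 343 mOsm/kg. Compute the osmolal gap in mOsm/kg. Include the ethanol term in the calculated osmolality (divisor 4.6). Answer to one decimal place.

Calculated osmolality = 2·Na + glucose/18 + BUN/2.8 + ethanol/4.6
= 2·138 + 113/18 + 9/2.8 + 251/4.6
= 276 + 6.28 + 3.21 + 54.57
= 340.06 mOsm/kg ≈ 340.1 mOsm/kg
Osmolar gap = measured − calculated = 343 − 340.1 = 2.9 mOsm/kg

2.9 mOsm/kg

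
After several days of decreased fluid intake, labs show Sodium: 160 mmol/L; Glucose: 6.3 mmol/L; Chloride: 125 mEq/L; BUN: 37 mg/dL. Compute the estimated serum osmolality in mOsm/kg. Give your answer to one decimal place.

339.5 mOsm/kg

Calculated osmolality = 2·Na + glucose + BUN/2.8
= 2·160 + 6.3 + 37/2.8
= 320 + 6.30 + 13.21
= 339.51 mOsm/kg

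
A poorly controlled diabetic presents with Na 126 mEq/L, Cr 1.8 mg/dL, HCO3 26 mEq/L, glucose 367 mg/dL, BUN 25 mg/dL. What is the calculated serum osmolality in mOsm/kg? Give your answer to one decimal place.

281.3 mOsm/kg

Calculated osmolality = 2·Na + glucose/18 + BUN/2.8
= 2·126 + 367/18 + 25/2.8
= 252 + 20.39 + 8.93
= 281.32 mOsm/kg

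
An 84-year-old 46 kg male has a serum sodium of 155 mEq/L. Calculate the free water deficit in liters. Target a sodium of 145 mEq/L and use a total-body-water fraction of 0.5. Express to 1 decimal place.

1.6 L

TBW = 0.5 · 46 = 23 L
Free water deficit = TBW · (Na/145 − 1)
= 23 · (155/145 − 1)
= 23 · 0.069
= 1.59 L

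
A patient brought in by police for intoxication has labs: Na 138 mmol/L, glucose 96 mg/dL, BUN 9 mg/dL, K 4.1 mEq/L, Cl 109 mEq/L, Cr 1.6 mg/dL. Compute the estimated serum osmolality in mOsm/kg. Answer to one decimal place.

Calculated osmolality = 2·Na + glucose/18 + BUN/2.8
= 2·138 + 96/18 + 9/2.8
= 276 + 5.33 + 3.21
= 284.54 mOsm/kg

284.5 mOsm/kg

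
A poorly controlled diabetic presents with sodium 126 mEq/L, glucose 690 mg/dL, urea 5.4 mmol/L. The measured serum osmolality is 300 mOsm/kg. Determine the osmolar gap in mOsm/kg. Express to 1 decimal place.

4.3 mOsm/kg

Calculated osmolality = 2·Na + glucose/18 + urea
= 2·126 + 690/18 + 5.4
= 252 + 38.33 + 5.40
= 295.73 mOsm/kg ≈ 295.7 mOsm/kg
Osmolar gap = measured − calculated = 300 − 295.7 = 4.3 mOsm/kg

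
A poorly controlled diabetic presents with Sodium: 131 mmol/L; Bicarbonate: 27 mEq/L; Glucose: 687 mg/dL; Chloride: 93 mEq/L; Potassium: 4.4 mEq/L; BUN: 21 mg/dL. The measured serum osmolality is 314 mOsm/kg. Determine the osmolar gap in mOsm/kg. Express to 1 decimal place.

6.3 mOsm/kg

Calculated osmolality = 2·Na + glucose/18 + BUN/2.8
= 2·131 + 687/18 + 21/2.8
= 262 + 38.17 + 7.50
= 307.67 mOsm/kg ≈ 307.7 mOsm/kg
Osmolar gap = measured − calculated = 314 − 307.7 = 6.3 mOsm/kg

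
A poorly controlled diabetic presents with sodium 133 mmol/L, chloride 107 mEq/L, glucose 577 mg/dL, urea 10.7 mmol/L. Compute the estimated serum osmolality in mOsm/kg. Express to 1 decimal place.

Calculated osmolality = 2·Na + glucose/18 + urea
= 2·133 + 577/18 + 10.7
= 266 + 32.06 + 10.70
= 308.76 mOsm/kg

308.8 mOsm/kg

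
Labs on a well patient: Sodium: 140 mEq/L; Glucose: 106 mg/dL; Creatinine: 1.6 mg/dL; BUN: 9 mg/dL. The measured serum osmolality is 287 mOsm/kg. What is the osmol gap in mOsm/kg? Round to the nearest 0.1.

-2.1 mOsm/kg

Calculated osmolality = 2·Na + glucose/18 + BUN/2.8
= 2·140 + 106/18 + 9/2.8
= 280 + 5.89 + 3.21
= 289.1 mOsm/kg ≈ 289.1 mOsm/kg
Osmolar gap = measured − calculated = 287 − 289.1 = -2.1 mOsm/kg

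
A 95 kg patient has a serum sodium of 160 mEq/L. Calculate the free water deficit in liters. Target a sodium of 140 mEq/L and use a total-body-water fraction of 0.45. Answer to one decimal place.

TBW = 0.45 · 95 = 42.75 L
Free water deficit = TBW · (Na/140 − 1)
= 42.75 · (160/140 − 1)
= 42.75 · 0.1429
= 6.11 L

6.1 L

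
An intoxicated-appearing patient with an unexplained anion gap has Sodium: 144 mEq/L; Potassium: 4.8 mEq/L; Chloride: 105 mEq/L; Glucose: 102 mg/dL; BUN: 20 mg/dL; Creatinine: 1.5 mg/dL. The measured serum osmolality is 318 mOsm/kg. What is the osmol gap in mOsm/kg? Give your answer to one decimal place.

Calculated osmolality = 2·Na + glucose/18 + BUN/2.8
= 2·144 + 102/18 + 20/2.8
= 288 + 5.67 + 7.14
= 300.81 mOsm/kg ≈ 300.8 mOsm/kg
Osmolar gap = measured − calculated = 318 − 300.8 = 17.2 mOsm/kg

17.2 mOsm/kg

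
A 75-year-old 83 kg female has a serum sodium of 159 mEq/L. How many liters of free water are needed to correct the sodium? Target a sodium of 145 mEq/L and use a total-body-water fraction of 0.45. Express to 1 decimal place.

3.6 L

TBW = 0.45 · 83 = 37.35 L
Free water deficit = TBW · (Na/145 − 1)
= 37.35 · (159/145 − 1)
= 37.35 · 0.0966
= 3.61 L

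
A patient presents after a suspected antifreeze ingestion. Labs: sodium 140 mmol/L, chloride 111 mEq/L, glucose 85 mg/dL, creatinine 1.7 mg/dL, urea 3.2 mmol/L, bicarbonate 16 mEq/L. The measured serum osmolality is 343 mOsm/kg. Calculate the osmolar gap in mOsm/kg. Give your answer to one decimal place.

Calculated osmolality = 2·Na + glucose/18 + urea
= 2·140 + 85/18 + 3.2
= 280 + 4.72 + 3.20
= 287.92 mOsm/kg ≈ 287.9 mOsm/kg
Osmolar gap = measured − calculated = 343 − 287.9 = 55.1 mOsm/kg

55.1 mOsm/kg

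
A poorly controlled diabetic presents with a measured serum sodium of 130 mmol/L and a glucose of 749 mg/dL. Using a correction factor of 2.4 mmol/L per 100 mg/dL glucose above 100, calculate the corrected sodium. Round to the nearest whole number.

146 mmol/L

Corrected Na = measured Na + 2.4 · (glucose − 100)/100
= 130 + 2.4 · (749 − 100)/100
= 130 + 15.6
= 145.6 mmol/L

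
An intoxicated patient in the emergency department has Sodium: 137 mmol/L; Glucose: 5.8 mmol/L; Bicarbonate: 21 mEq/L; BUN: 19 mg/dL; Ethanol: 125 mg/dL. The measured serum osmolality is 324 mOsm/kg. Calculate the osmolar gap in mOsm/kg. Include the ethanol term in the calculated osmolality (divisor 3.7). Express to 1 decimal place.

Calculated osmolality = 2·Na + glucose + BUN/2.8 + ethanol/3.7
= 2·137 + 5.8 + 19/2.8 + 125/3.7
= 274 + 5.80 + 6.79 + 33.78
= 320.37 mOsm/kg ≈ 320.4 mOsm/kg
Osmolar gap = measured − calculated = 324 − 320.4 = 3.6 mOsm/kg

3.6 mOsm/kg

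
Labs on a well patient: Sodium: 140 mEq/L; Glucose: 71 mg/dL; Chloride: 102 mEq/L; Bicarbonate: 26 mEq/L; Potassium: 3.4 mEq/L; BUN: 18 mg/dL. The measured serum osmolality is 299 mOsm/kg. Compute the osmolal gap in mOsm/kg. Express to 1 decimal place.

8.6 mOsm/kg

Calculated osmolality = 2·Na + glucose/18 + BUN/2.8
= 2·140 + 71/18 + 18/2.8
= 280 + 3.94 + 6.43
= 290.37 mOsm/kg ≈ 290.4 mOsm/kg
Osmolar gap = measured − calculated = 299 − 290.4 = 8.6 mOsm/kg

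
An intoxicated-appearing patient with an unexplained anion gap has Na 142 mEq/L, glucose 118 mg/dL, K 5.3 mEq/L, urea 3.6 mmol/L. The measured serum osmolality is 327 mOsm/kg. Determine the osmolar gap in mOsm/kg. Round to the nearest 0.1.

Calculated osmolality = 2·Na + glucose/18 + urea
= 2·142 + 118/18 + 3.6
= 284 + 6.56 + 3.60
= 294.16 mOsm/kg ≈ 294.2 mOsm/kg
Osmolar gap = measured − calculated = 327 − 294.2 = 32.8 mOsm/kg

32.8 mOsm/kg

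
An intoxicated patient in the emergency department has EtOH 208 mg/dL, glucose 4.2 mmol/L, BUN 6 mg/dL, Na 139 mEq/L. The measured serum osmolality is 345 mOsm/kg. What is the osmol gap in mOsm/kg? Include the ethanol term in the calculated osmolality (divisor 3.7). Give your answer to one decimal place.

4.4 mOsm/kg

Calculated osmolality = 2·Na + glucose + BUN/2.8 + ethanol/3.7
= 2·139 + 4.2 + 6/2.8 + 208/3.7
= 278 + 4.20 + 2.14 + 56.22
= 340.56 mOsm/kg ≈ 340.6 mOsm/kg
Osmolar gap = measured − calculated = 345 − 340.6 = 4.4 mOsm/kg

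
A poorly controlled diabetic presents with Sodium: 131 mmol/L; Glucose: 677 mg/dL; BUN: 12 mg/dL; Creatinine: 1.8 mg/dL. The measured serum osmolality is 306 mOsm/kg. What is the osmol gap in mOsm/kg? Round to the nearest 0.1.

2.1 mOsm/kg

Calculated osmolality = 2·Na + glucose/18 + BUN/2.8
= 2·131 + 677/18 + 12/2.8
= 262 + 37.61 + 4.29
= 303.9 mOsm/kg ≈ 303.9 mOsm/kg
Osmolar gap = measured − calculated = 306 − 303.9 = 2.1 mOsm/kg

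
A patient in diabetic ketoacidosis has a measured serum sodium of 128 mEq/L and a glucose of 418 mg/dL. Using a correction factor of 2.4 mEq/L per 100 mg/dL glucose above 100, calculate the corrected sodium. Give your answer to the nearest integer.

136 mEq/L

Corrected Na = measured Na + 2.4 · (glucose − 100)/100
= 128 + 2.4 · (418 − 100)/100
= 128 + 7.6
= 135.6 mEq/L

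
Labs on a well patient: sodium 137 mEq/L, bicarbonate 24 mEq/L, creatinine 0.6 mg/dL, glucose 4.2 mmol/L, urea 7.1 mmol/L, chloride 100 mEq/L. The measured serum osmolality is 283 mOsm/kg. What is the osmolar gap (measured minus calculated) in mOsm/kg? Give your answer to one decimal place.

Calculated osmolality = 2·Na + glucose + urea
= 2·137 + 4.2 + 7.1
= 274 + 4.20 + 7.10
= 285.3 mOsm/kg ≈ 285.3 mOsm/kg
Osmolar gap = measured − calculated = 283 − 285.3 = -2.3 mOsm/kg

-2.3 mOsm/kg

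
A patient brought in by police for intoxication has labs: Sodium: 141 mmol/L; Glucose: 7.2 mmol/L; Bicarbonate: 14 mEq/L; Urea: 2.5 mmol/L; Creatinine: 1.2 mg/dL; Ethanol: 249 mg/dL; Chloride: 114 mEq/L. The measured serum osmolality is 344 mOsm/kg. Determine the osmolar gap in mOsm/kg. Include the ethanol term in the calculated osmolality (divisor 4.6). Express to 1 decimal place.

Calculated osmolality = 2·Na + glucose + urea + ethanol/4.6
= 2·141 + 7.2 + 2.5 + 249/4.6
= 282 + 7.20 + 2.50 + 54.13
= 345.83 mOsm/kg ≈ 345.8 mOsm/kg
Osmolar gap = measured − calculated = 344 − 345.8 = -1.8 mOsm/kg

-1.8 mOsm/kg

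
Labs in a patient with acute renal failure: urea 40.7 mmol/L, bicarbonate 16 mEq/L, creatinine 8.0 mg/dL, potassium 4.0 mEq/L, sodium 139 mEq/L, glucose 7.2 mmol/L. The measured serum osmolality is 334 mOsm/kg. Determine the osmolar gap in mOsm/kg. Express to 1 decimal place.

Calculated osmolality = 2·Na + glucose + urea
= 2·139 + 7.2 + 40.7
= 278 + 7.20 + 40.70
= 325.9 mOsm/kg ≈ 325.9 mOsm/kg
Osmolar gap = measured − calculated = 334 − 325.9 = 8.1 mOsm/kg

8.1 mOsm/kg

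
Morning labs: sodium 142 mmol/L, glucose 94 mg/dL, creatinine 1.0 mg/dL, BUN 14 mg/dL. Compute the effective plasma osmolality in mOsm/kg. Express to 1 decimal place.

289.2 mOsm/kg

Effective osmolality excludes urea (freely permeant across cell membranes):
2·Na + glucose/18
= 2·142 + 94/18
= 284 + 5.22
= 289.22 mOsm/kg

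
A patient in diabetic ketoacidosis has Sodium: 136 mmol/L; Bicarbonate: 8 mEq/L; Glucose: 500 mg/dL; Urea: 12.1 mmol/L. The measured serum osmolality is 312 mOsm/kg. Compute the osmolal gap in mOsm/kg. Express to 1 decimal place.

Calculated osmolality = 2·Na + glucose/18 + urea
= 2·136 + 500/18 + 12.1
= 272 + 27.78 + 12.10
= 311.88 mOsm/kg ≈ 311.9 mOsm/kg
Osmolar gap = measured − calculated = 312 − 311.9 = 0.1 mOsm/kg

0.1 mOsm/kg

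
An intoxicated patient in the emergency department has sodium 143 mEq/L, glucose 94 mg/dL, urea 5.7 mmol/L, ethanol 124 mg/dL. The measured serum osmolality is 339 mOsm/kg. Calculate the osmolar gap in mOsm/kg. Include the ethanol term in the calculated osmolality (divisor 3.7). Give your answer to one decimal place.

8.6 mOsm/kg

Calculated osmolality = 2·Na + glucose/18 + urea + ethanol/3.7
= 2·143 + 94/18 + 5.7 + 124/3.7
= 286 + 5.22 + 5.70 + 33.51
= 330.43 mOsm/kg ≈ 330.4 mOsm/kg
Osmolar gap = measured − calculated = 339 − 330.4 = 8.6 mOsm/kg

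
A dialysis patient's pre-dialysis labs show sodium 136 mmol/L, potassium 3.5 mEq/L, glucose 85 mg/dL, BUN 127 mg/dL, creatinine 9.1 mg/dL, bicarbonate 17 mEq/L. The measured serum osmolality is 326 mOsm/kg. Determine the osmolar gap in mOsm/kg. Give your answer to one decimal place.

Calculated osmolality = 2·Na + glucose/18 + BUN/2.8
= 2·136 + 85/18 + 127/2.8
= 272 + 4.72 + 45.36
= 322.08 mOsm/kg ≈ 322.1 mOsm/kg
Osmolar gap = measured − calculated = 326 − 322.1 = 3.9 mOsm/kg

3.9 mOsm/kg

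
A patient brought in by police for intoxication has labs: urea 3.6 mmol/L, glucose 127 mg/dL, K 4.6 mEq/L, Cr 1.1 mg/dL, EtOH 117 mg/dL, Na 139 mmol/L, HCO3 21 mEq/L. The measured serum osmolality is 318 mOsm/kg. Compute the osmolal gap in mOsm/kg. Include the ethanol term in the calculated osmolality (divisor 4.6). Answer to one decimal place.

Calculated osmolality = 2·Na + glucose/18 + urea + ethanol/4.6
= 2·139 + 127/18 + 3.6 + 117/4.6
= 278 + 7.06 + 3.60 + 25.43
= 314.09 mOsm/kg ≈ 314.1 mOsm/kg
Osmolar gap = measured − calculated = 318 − 314.1 = 3.9 mOsm/kg

3.9 mOsm/kg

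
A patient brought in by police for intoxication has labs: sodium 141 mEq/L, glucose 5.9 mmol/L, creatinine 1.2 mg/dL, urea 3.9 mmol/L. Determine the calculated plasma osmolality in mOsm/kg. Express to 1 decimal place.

Calculated osmolality = 2·Na + glucose + urea
= 2·141 + 5.9 + 3.9
= 282 + 5.90 + 3.90
= 291.8 mOsm/kg

291.8 mOsm/kg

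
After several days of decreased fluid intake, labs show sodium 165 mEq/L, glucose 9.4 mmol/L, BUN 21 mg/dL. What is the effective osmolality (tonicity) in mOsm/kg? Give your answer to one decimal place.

Effective osmolality excludes urea (freely permeant across cell membranes):
2·Na + glucose
= 2·165 + 9.4
= 330 + 9.4
= 339.4 mOsm/kg

339.4 mOsm/kg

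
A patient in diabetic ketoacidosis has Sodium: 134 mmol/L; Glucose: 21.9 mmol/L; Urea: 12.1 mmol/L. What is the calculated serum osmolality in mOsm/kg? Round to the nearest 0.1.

302.0 mOsm/kg

Calculated osmolality = 2·Na + glucose + urea
= 2·134 + 21.9 + 12.1
= 268 + 21.90 + 12.10
= 302 mOsm/kg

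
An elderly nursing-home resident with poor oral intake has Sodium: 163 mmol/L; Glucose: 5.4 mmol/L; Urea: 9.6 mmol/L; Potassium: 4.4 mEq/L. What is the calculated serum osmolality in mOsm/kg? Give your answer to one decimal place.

Calculated osmolality = 2·Na + glucose + urea
= 2·163 + 5.4 + 9.6
= 326 + 5.40 + 9.60
= 341 mOsm/kg

341.0 mOsm/kg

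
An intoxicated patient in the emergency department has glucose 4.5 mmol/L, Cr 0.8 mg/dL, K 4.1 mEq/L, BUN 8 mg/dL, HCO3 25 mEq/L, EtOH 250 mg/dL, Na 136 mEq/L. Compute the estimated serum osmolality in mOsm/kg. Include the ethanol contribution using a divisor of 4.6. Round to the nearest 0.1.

Calculated osmolality = 2·Na + glucose + BUN/2.8 + ethanol/4.6
= 2·136 + 4.5 + 8/2.8 + 250/4.6
= 272 + 4.50 + 2.86 + 54.35
= 333.71 mOsm/kg

333.7 mOsm/kg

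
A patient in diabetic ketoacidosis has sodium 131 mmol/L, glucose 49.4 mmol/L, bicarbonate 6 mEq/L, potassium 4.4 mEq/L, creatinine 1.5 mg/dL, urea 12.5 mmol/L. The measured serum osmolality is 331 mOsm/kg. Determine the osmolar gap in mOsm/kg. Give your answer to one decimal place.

7.1 mOsm/kg

Calculated osmolality = 2·Na + glucose + urea
= 2·131 + 49.4 + 12.5
= 262 + 49.40 + 12.50
= 323.9 mOsm/kg ≈ 323.9 mOsm/kg
Osmolar gap = measured − calculated = 331 − 323.9 = 7.1 mOsm/kg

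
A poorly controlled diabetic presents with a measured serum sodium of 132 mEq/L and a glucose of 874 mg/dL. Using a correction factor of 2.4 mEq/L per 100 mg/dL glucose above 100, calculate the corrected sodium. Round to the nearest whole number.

Corrected Na = measured Na + 2.4 · (glucose − 100)/100
= 132 + 2.4 · (874 − 100)/100
= 132 + 18.6
= 150.6 mEq/L

151 mEq/L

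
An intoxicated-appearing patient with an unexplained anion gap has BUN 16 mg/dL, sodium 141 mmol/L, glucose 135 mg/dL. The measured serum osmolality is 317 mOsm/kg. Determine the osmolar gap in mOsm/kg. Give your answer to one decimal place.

21.8 mOsm/kg

Calculated osmolality = 2·Na + glucose/18 + BUN/2.8
= 2·141 + 135/18 + 16/2.8
= 282 + 7.50 + 5.71
= 295.21 mOsm/kg ≈ 295.2 mOsm/kg
Osmolar gap = measured − calculated = 317 − 295.2 = 21.8 mOsm/kg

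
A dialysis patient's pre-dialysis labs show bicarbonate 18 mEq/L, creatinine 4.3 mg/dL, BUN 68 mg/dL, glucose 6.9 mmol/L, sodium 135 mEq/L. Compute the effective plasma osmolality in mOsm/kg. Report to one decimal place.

Effective osmolality excludes urea (freely permeant across cell membranes):
2·Na + glucose
= 2·135 + 6.9
= 270 + 6.9
= 276.9 mOsm/kg

276.9 mOsm/kg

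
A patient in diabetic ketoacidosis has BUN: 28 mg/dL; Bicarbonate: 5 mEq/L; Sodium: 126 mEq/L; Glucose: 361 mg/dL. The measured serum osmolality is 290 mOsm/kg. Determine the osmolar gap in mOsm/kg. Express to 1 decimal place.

Calculated osmolality = 2·Na + glucose/18 + BUN/2.8
= 2·126 + 361/18 + 28/2.8
= 252 + 20.06 + 10
= 282.06 mOsm/kg ≈ 282.1 mOsm/kg
Osmolar gap = measured − calculated = 290 − 282.1 = 7.9 mOsm/kg

7.9 mOsm/kg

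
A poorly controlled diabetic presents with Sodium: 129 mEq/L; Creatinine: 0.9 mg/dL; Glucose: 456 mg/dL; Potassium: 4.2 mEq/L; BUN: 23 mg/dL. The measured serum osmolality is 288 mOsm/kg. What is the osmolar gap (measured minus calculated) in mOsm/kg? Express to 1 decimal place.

-3.5 mOsm/kg

Calculated osmolality = 2·Na + glucose/18 + BUN/2.8
= 2·129 + 456/18 + 23/2.8
= 258 + 25.33 + 8.21
= 291.54 mOsm/kg ≈ 291.5 mOsm/kg
Osmolar gap = measured − calculated = 288 − 291.5 = -3.5 mOsm/kg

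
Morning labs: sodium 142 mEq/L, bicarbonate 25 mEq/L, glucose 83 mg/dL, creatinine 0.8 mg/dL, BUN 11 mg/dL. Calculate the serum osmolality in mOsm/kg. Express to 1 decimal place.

292.5 mOsm/kg

Calculated osmolality = 2·Na + glucose/18 + BUN/2.8
= 2·142 + 83/18 + 11/2.8
= 284 + 4.61 + 3.93
= 292.54 mOsm/kg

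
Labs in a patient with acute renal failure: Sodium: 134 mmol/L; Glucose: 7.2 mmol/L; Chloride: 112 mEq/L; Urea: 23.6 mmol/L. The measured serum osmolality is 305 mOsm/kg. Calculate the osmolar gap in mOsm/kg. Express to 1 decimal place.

Calculated osmolality = 2·Na + glucose + urea
= 2·134 + 7.2 + 23.6
= 268 + 7.20 + 23.60
= 298.8 mOsm/kg ≈ 298.8 mOsm/kg
Osmolar gap = measured − calculated = 305 − 298.8 = 6.2 mOsm/kg

6.2 mOsm/kg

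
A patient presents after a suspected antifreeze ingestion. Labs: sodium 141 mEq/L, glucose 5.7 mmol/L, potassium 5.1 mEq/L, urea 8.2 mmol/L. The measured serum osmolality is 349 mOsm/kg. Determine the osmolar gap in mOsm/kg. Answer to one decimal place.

53.1 mOsm/kg

Calculated osmolality = 2·Na + glucose + urea
= 2·141 + 5.7 + 8.2
= 282 + 5.70 + 8.20
= 295.9 mOsm/kg ≈ 295.9 mOsm/kg
Osmolar gap = measured − calculated = 349 − 295.9 = 53.1 mOsm/kg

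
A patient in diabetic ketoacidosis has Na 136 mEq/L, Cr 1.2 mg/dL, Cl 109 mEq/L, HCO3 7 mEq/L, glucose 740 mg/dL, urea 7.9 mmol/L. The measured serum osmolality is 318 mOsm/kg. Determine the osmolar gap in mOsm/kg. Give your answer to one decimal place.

Calculated osmolality = 2·Na + glucose/18 + urea
= 2·136 + 740/18 + 7.9
= 272 + 41.11 + 7.90
= 321.01 mOsm/kg ≈ 321.0 mOsm/kg
Osmolar gap = measured − calculated = 318 − 321.0 = -3.0 mOsm/kg

-3.0 mOsm/kg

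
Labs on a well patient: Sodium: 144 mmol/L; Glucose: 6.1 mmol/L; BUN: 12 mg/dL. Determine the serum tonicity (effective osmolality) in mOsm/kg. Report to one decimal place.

294.1 mOsm/kg

Effective osmolality excludes urea (freely permeant across cell membranes):
2·Na + glucose
= 2·144 + 6.1
= 288 + 6.1
= 294.1 mOsm/kg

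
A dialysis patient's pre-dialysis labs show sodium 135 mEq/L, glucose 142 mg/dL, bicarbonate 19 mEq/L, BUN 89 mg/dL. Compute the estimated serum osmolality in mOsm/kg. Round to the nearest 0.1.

309.7 mOsm/kg

Calculated osmolality = 2·Na + glucose/18 + BUN/2.8
= 2·135 + 142/18 + 89/2.8
= 270 + 7.89 + 31.79
= 309.68 mOsm/kg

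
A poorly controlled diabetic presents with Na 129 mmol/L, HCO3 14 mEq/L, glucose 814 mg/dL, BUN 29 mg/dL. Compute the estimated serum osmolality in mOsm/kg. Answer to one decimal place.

313.6 mOsm/kg

Calculated osmolality = 2·Na + glucose/18 + BUN/2.8
= 2·129 + 814/18 + 29/2.8
= 258 + 45.22 + 10.36
= 313.58 mOsm/kg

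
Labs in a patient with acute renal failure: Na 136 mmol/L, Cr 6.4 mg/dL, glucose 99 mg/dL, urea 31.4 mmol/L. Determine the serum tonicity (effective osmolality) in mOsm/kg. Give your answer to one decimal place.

Effective osmolality excludes urea (freely permeant across cell membranes):
2·Na + glucose/18
= 2·136 + 99/18
= 272 + 5.5
= 277.5 mOsm/kg

277.5 mOsm/kg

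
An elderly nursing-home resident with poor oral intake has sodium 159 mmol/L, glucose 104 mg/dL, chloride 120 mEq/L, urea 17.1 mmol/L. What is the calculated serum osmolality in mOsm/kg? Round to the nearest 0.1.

Calculated osmolality = 2·Na + glucose/18 + urea
= 2·159 + 104/18 + 17.1
= 318 + 5.78 + 17.10
= 340.88 mOsm/kg

340.9 mOsm/kg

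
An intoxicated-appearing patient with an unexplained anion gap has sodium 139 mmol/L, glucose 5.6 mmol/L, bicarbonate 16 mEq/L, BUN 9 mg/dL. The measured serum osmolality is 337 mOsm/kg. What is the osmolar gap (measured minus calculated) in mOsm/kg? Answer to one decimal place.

Calculated osmolality = 2·Na + glucose + BUN/2.8
= 2·139 + 5.6 + 9/2.8
= 278 + 5.60 + 3.21
= 286.81 mOsm/kg ≈ 286.8 mOsm/kg
Osmolar gap = measured − calculated = 337 − 286.8 = 50.2 mOsm/kg

50.2 mOsm/kg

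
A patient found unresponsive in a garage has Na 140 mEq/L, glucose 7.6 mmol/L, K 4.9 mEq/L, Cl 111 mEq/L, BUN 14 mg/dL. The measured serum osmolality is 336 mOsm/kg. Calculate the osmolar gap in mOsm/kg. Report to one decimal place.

Calculated osmolality = 2·Na + glucose + BUN/2.8
= 2·140 + 7.6 + 14/2.8
= 280 + 7.60 + 5
= 292.6 mOsm/kg ≈ 292.6 mOsm/kg
Osmolar gap = measured − calculated = 336 − 292.6 = 43.4 mOsm/kg

43.4 mOsm/kg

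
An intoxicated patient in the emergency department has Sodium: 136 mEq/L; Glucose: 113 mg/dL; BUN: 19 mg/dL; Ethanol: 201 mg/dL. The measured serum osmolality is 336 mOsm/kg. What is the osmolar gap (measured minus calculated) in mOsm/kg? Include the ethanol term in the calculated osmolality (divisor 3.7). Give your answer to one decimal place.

-3.4 mOsm/kg

Calculated osmolality = 2·Na + glucose/18 + BUN/2.8 + ethanol/3.7
= 2·136 + 113/18 + 19/2.8 + 201/3.7
= 272 + 6.28 + 6.79 + 54.32
= 339.39 mOsm/kg ≈ 339.4 mOsm/kg
Osmolar gap = measured − calculated = 336 − 339.4 = -3.4 mOsm/kg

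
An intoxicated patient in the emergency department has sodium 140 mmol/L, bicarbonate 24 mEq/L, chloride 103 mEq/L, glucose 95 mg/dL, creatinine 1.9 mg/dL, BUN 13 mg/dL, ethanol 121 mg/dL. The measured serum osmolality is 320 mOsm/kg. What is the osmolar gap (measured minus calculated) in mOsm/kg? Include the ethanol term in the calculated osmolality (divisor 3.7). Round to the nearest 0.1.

-2.6 mOsm/kg

Calculated osmolality = 2·Na + glucose/18 + BUN/2.8 + ethanol/3.7
= 2·140 + 95/18 + 13/2.8 + 121/3.7
= 280 + 5.28 + 4.64 + 32.70
= 322.62 mOsm/kg ≈ 322.6 mOsm/kg
Osmolar gap = measured − calculated = 320 − 322.6 = -2.6 mOsm/kg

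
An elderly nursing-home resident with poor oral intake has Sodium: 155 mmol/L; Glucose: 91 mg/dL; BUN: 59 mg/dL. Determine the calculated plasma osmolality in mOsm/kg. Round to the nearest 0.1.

Calculated osmolality = 2·Na + glucose/18 + BUN/2.8
= 2·155 + 91/18 + 59/2.8
= 310 + 5.06 + 21.07
= 336.13 mOsm/kg

336.1 mOsm/kg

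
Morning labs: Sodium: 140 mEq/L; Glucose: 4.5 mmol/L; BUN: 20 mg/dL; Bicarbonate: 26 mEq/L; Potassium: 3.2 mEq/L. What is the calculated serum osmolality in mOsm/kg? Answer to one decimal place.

Calculated osmolality = 2·Na + glucose + BUN/2.8
= 2·140 + 4.5 + 20/2.8
= 280 + 4.50 + 7.14
= 291.64 mOsm/kg

291.6 mOsm/kg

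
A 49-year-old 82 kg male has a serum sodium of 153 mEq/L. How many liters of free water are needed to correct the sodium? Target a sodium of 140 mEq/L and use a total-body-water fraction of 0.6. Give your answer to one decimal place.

TBW = 0.6 · 82 = 49.2 L
Free water deficit = TBW · (Na/140 − 1)
= 49.2 · (153/140 − 1)
= 49.2 · 0.0929
= 4.57 L

4.6 L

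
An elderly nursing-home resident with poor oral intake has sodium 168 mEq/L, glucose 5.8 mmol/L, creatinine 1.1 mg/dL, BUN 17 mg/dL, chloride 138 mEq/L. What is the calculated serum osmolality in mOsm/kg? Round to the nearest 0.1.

347.9 mOsm/kg

Calculated osmolality = 2·Na + glucose + BUN/2.8
= 2·168 + 5.8 + 17/2.8
= 336 + 5.80 + 6.07
= 347.87 mOsm/kg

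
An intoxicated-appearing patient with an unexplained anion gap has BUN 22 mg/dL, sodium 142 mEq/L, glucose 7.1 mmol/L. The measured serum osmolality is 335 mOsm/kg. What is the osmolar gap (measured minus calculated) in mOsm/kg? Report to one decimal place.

36.0 mOsm/kg

Calculated osmolality = 2·Na + glucose + BUN/2.8
= 2·142 + 7.1 + 22/2.8
= 284 + 7.10 + 7.86
= 298.96 mOsm/kg ≈ 299.0 mOsm/kg
Osmolar gap = measured − calculated = 335 − 299.0 = 36.0 mOsm/kg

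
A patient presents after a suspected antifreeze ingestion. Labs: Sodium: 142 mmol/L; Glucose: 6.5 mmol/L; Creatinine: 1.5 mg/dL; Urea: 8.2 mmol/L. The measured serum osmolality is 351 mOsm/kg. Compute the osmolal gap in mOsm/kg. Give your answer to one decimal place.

52.3 mOsm/kg

Calculated osmolality = 2·Na + glucose + urea
= 2·142 + 6.5 + 8.2
= 284 + 6.50 + 8.20
= 298.7 mOsm/kg ≈ 298.7 mOsm/kg
Osmolar gap = measured − calculated = 351 − 298.7 = 52.3 mOsm/kg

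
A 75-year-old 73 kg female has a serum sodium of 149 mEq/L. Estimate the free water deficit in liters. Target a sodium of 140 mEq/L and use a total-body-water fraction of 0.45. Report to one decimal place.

2.1 L

TBW = 0.45 · 73 = 32.85 L
Free water deficit = TBW · (Na/140 − 1)
= 32.85 · (149/140 − 1)
= 32.85 · 0.0643
= 2.11 L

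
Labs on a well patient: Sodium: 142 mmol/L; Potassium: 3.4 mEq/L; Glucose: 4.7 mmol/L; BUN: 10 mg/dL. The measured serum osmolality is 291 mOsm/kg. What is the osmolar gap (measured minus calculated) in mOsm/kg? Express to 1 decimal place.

-1.3 mOsm/kg

Calculated osmolality = 2·Na + glucose + BUN/2.8
= 2·142 + 4.7 + 10/2.8
= 284 + 4.70 + 3.57
= 292.27 mOsm/kg ≈ 292.3 mOsm/kg
Osmolar gap = measured − calculated = 291 − 292.3 = -1.3 mOsm/kg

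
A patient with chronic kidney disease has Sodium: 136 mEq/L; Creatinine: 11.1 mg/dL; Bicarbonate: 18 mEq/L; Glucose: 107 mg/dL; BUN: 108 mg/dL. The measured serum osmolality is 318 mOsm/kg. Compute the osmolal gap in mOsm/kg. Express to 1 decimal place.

1.5 mOsm/kg

Calculated osmolality = 2·Na + glucose/18 + BUN/2.8
= 2·136 + 107/18 + 108/2.8
= 272 + 5.94 + 38.57
= 316.51 mOsm/kg ≈ 316.5 mOsm/kg
Osmolar gap = measured − calculated = 318 − 316.5 = 1.5 mOsm/kg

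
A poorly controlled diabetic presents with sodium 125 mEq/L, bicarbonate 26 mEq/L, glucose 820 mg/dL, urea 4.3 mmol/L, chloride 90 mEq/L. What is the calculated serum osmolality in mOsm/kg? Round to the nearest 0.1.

299.9 mOsm/kg

Calculated osmolality = 2·Na + glucose/18 + urea
= 2·125 + 820/18 + 4.3
= 250 + 45.56 + 4.30
= 299.86 mOsm/kg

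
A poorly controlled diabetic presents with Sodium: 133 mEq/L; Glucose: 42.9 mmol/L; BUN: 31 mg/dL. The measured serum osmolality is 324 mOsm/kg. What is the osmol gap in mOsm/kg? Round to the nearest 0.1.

Calculated osmolality = 2·Na + glucose + BUN/2.8
= 2·133 + 42.9 + 31/2.8
= 266 + 42.90 + 11.07
= 319.97 mOsm/kg ≈ 320.0 mOsm/kg
Osmolar gap = measured − calculated = 324 − 320.0 = 4.0 mOsm/kg

4.0 mOsm/kg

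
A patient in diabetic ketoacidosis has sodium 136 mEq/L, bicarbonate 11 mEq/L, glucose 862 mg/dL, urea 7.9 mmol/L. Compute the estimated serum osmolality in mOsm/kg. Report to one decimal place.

327.8 mOsm/kg

Calculated osmolality = 2·Na + glucose/18 + urea
= 2·136 + 862/18 + 7.9
= 272 + 47.89 + 7.90
= 327.79 mOsm/kg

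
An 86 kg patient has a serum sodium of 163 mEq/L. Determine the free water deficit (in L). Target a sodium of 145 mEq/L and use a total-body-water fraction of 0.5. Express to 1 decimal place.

TBW = 0.5 · 86 = 43 L
Free water deficit = TBW · (Na/145 − 1)
= 43 · (163/145 − 1)
= 43 · 0.1241
= 5.34 L

5.3 L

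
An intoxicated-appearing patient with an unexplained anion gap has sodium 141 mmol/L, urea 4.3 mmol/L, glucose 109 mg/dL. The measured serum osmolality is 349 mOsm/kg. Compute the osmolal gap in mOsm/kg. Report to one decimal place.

56.6 mOsm/kg

Calculated osmolality = 2·Na + glucose/18 + urea
= 2·141 + 109/18 + 4.3
= 282 + 6.06 + 4.30
= 292.36 mOsm/kg ≈ 292.4 mOsm/kg
Osmolar gap = measured − calculated = 349 − 292.4 = 56.6 mOsm/kg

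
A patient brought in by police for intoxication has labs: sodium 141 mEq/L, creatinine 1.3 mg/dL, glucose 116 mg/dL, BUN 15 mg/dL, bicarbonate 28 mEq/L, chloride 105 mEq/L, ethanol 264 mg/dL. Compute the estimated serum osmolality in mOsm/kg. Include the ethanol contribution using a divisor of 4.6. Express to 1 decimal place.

Calculated osmolality = 2·Na + glucose/18 + BUN/2.8 + ethanol/4.6
= 2·141 + 116/18 + 15/2.8 + 264/4.6
= 282 + 6.44 + 5.36 + 57.39
= 351.19 mOsm/kg

351.2 mOsm/kg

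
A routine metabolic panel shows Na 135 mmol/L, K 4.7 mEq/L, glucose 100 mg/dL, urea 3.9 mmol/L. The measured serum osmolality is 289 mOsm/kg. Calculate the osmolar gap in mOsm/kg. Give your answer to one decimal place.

9.5 mOsm/kg

Calculated osmolality = 2·Na + glucose/18 + urea
= 2·135 + 100/18 + 3.9
= 270 + 5.56 + 3.90
= 279.46 mOsm/kg ≈ 279.5 mOsm/kg
Osmolar gap = measured − calculated = 289 − 279.5 = 9.5 mOsm/kg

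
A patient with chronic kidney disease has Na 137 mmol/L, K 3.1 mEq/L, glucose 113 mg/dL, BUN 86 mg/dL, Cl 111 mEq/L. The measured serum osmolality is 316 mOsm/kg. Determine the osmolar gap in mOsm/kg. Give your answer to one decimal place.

Calculated osmolality = 2·Na + glucose/18 + BUN/2.8
= 2·137 + 113/18 + 86/2.8
= 274 + 6.28 + 30.71
= 310.99 mOsm/kg ≈ 311.0 mOsm/kg
Osmolar gap = measured − calculated = 316 − 311.0 = 5.0 mOsm/kg

5.0 mOsm/kg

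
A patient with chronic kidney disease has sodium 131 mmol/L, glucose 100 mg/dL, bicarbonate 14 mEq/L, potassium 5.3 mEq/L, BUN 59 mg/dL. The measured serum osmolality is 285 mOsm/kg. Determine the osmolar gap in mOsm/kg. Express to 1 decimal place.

-3.6 mOsm/kg

Calculated osmolality = 2·Na + glucose/18 + BUN/2.8
= 2·131 + 100/18 + 59/2.8
= 262 + 5.56 + 21.07
= 288.63 mOsm/kg ≈ 288.6 mOsm/kg
Osmolar gap = measured − calculated = 285 − 288.6 = -3.6 mOsm/kg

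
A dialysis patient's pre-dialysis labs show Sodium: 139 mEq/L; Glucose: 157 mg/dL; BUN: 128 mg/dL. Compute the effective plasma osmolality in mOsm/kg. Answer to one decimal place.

286.7 mOsm/kg

Effective osmolality excludes urea (freely permeant across cell membranes):
2·Na + glucose/18
= 2·139 + 157/18
= 278 + 8.72
= 286.72 mOsm/kg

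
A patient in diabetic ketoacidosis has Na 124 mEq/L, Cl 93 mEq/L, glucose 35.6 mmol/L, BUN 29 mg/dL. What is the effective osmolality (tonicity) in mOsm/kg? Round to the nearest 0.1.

Effective osmolality excludes urea (freely permeant across cell membranes):
2·Na + glucose
= 2·124 + 35.6
= 248 + 35.6
= 283.6 mOsm/kg

283.6 mOsm/kg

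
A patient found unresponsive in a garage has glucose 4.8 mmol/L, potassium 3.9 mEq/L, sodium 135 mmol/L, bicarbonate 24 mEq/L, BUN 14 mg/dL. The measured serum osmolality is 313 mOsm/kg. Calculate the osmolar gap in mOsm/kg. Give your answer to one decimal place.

Calculated osmolality = 2·Na + glucose + BUN/2.8
= 2·135 + 4.8 + 14/2.8
= 270 + 4.80 + 5
= 279.8 mOsm/kg ≈ 279.8 mOsm/kg
Osmolar gap = measured − calculated = 313 − 279.8 = 33.2 mOsm/kg

33.2 mOsm/kg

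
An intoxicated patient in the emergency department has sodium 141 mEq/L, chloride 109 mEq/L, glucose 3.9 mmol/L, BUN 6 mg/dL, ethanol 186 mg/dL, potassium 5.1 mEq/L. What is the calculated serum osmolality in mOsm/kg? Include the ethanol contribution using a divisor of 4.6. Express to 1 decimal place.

Calculated osmolality = 2·Na + glucose + BUN/2.8 + ethanol/4.6
= 2·141 + 3.9 + 6/2.8 + 186/4.6
= 282 + 3.90 + 2.14 + 40.43
= 328.47 mOsm/kg

328.5 mOsm/kg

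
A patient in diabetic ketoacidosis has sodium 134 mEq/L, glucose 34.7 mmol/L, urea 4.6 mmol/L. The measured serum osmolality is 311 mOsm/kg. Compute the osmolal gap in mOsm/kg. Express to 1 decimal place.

3.7 mOsm/kg

Calculated osmolality = 2·Na + glucose + urea
= 2·134 + 34.7 + 4.6
= 268 + 34.70 + 4.60
= 307.3 mOsm/kg ≈ 307.3 mOsm/kg
Osmolar gap = measured − calculated = 311 − 307.3 = 3.7 mOsm/kg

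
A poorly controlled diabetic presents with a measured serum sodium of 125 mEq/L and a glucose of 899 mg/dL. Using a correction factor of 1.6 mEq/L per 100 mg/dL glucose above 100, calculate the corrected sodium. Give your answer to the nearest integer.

Corrected Na = measured Na + 1.6 · (glucose − 100)/100
= 125 + 1.6 · (899 − 100)/100
= 125 + 12.8
= 137.8 mEq/L

138 mEq/L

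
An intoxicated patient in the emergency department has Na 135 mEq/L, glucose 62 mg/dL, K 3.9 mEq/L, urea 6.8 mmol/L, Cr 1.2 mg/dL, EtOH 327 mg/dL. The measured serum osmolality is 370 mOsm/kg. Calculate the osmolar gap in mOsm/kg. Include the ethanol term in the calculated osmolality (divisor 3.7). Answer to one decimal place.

Calculated osmolality = 2·Na + glucose/18 + urea + ethanol/3.7
= 2·135 + 62/18 + 6.8 + 327/3.7
= 270 + 3.44 + 6.80 + 88.38
= 368.62 mOsm/kg ≈ 368.6 mOsm/kg
Osmolar gap = measured − calculated = 370 − 368.6 = 1.4 mOsm/kg

1.4 mOsm/kg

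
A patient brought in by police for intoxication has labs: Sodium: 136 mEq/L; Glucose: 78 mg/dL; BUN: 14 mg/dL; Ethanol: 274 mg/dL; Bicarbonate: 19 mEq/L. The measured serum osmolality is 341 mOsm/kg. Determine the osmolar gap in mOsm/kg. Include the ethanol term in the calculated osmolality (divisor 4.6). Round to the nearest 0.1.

0.1 mOsm/kg

Calculated osmolality = 2·Na + glucose/18 + BUN/2.8 + ethanol/4.6
= 2·136 + 78/18 + 14/2.8 + 274/4.6
= 272 + 4.33 + 5 + 59.57
= 340.9 mOsm/kg ≈ 340.9 mOsm/kg
Osmolar gap = measured − calculated = 341 − 340.9 = 0.1 mOsm/kg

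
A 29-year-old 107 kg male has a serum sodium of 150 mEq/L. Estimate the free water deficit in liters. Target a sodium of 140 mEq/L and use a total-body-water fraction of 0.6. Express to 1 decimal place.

4.6 L

TBW = 0.6 · 107 = 64.2 L
Free water deficit = TBW · (Na/140 − 1)
= 64.2 · (150/140 − 1)
= 64.2 · 0.0714
= 4.58 L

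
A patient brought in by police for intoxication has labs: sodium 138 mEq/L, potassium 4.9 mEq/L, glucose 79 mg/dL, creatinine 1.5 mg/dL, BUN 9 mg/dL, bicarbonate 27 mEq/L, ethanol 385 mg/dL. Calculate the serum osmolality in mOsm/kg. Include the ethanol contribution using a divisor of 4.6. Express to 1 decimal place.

Calculated osmolality = 2·Na + glucose/18 + BUN/2.8 + ethanol/4.6
= 2·138 + 79/18 + 9/2.8 + 385/4.6
= 276 + 4.39 + 3.21 + 83.70
= 367.3 mOsm/kg

367.3 mOsm/kg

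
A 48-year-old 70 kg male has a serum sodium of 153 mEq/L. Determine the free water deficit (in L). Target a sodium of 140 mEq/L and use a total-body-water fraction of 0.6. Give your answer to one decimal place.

TBW = 0.6 · 70 = 42 L
Free water deficit = TBW · (Na/140 − 1)
= 42 · (153/140 − 1)
= 42 · 0.0929
= 3.9 L

3.9 L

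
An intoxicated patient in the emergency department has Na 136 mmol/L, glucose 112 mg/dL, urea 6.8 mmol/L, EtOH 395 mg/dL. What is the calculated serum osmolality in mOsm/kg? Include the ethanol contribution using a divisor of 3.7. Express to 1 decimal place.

Calculated osmolality = 2·Na + glucose/18 + urea + ethanol/3.7
= 2·136 + 112/18 + 6.8 + 395/3.7
= 272 + 6.22 + 6.80 + 106.76
= 391.78 mOsm/kg

391.8 mOsm/kg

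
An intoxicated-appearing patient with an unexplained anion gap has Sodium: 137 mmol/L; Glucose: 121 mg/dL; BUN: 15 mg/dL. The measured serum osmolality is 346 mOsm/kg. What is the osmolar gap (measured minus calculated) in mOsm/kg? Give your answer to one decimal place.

Calculated osmolality = 2·Na + glucose/18 + BUN/2.8
= 2·137 + 121/18 + 15/2.8
= 274 + 6.72 + 5.36
= 286.08 mOsm/kg ≈ 286.1 mOsm/kg
Osmolar gap = measured − calculated = 346 − 286.1 = 59.9 mOsm/kg

59.9 mOsm/kg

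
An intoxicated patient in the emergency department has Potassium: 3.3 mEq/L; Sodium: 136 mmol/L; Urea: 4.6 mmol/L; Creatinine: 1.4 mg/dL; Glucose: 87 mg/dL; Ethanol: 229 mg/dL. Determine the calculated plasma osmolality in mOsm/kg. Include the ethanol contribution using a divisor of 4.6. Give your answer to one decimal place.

331.2 mOsm/kg

Calculated osmolality = 2·Na + glucose/18 + urea + ethanol/4.6
= 2·136 + 87/18 + 4.6 + 229/4.6
= 272 + 4.83 + 4.60 + 49.78
= 331.21 mOsm/kg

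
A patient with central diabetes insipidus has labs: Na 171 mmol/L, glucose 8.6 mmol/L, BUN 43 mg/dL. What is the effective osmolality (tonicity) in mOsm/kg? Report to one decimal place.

Effective osmolality excludes urea (freely permeant across cell membranes):
2·Na + glucose
= 2·171 + 8.6
= 342 + 8.6
= 350.6 mOsm/kg

350.6 mOsm/kg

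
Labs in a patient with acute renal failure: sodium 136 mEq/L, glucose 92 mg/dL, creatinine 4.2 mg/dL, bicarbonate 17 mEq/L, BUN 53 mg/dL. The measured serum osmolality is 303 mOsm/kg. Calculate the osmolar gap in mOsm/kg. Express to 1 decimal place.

Calculated osmolality = 2·Na + glucose/18 + BUN/2.8
= 2·136 + 92/18 + 53/2.8
= 272 + 5.11 + 18.93
= 296.04 mOsm/kg ≈ 296.0 mOsm/kg
Osmolar gap = measured − calculated = 303 − 296.0 = 7.0 mOsm/kg

7.0 mOsm/kg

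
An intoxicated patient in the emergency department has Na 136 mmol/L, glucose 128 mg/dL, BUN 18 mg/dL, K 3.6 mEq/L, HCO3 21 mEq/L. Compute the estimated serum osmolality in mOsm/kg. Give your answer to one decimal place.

285.5 mOsm/kg

Calculated osmolality = 2·Na + glucose/18 + BUN/2.8
= 2·136 + 128/18 + 18/2.8
= 272 + 7.11 + 6.43
= 285.54 mOsm/kg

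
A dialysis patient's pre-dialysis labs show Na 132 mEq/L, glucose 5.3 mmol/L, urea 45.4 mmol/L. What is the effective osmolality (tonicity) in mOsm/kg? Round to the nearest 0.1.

269.3 mOsm/kg

Effective osmolality excludes urea (freely permeant across cell membranes):
2·Na + glucose
= 2·132 + 5.3
= 264 + 5.3
= 269.3 mOsm/kg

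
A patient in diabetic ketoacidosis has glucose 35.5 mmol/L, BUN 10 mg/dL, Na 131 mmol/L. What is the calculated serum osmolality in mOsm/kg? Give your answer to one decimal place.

301.1 mOsm/kg

Calculated osmolality = 2·Na + glucose + BUN/2.8
= 2·131 + 35.5 + 10/2.8
= 262 + 35.50 + 3.57
= 301.07 mOsm/kg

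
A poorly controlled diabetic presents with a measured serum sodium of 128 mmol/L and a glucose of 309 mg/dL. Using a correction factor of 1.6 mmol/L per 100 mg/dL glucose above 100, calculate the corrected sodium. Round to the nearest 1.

131 mmol/L

Corrected Na = measured Na + 1.6 · (glucose − 100)/100
= 128 + 1.6 · (309 − 100)/100
= 128 + 3.3
= 131.3 mmol/L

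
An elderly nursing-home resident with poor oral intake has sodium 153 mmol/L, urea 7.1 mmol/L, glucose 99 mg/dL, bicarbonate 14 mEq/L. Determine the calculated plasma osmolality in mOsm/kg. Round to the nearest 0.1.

Calculated osmolality = 2·Na + glucose/18 + urea
= 2·153 + 99/18 + 7.1
= 306 + 5.50 + 7.10
= 318.6 mOsm/kg

318.6 mOsm/kg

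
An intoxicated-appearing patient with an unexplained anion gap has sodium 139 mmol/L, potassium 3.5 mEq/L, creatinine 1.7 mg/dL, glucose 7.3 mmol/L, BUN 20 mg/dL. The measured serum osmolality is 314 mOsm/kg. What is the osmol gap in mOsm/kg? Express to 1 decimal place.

Calculated osmolality = 2·Na + glucose + BUN/2.8
= 2·139 + 7.3 + 20/2.8
= 278 + 7.30 + 7.14
= 292.44 mOsm/kg ≈ 292.4 mOsm/kg
Osmolar gap = measured − calculated = 314 − 292.4 = 21.6 mOsm/kg

21.6 mOsm/kg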